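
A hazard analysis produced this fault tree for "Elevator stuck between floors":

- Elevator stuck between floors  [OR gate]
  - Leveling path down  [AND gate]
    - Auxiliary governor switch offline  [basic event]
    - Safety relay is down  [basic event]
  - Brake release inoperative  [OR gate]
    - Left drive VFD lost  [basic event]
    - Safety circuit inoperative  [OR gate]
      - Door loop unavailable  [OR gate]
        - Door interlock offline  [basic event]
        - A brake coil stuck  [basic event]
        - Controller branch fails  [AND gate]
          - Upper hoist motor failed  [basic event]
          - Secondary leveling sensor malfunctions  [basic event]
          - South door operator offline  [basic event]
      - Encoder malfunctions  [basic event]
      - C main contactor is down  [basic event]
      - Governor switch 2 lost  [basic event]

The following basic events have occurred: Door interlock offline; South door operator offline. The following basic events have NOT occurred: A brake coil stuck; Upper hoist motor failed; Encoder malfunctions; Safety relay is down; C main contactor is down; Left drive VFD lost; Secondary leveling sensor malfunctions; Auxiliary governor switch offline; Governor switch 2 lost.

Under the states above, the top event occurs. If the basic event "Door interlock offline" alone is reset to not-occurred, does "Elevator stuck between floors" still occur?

Counterfactual: set "Door interlock offline" to not occurred.
Leveling path down [AND]: Auxiliary governor switch offline=not, Safety relay is down=not → not all inputs occur → does not occur.
Controller branch fails [AND]: Upper hoist motor failed=not, Secondary leveling sensor malfunctions=not, South door operator offline=occurs → not all inputs occur → does not occur.
Door loop unavailable [OR]: Door interlock offline=not, A brake coil stuck=not, Controller branch fails=not → no input occurs → does not occur.
Safety circuit inoperative [OR]: Door loop unavailable=not, Encoder malfunctions=not, C main contactor is down=not, Governor switch 2 lost=not → no input occurs → does not occur.
Brake release inoperative [OR]: Left drive VFD lost=not, Safety circuit inoperative=not → no input occurs → does not occur.
Elevator stuck between floors [OR]: Leveling path down=not, Brake release inoperative=not → no input occurs → does not occur.

No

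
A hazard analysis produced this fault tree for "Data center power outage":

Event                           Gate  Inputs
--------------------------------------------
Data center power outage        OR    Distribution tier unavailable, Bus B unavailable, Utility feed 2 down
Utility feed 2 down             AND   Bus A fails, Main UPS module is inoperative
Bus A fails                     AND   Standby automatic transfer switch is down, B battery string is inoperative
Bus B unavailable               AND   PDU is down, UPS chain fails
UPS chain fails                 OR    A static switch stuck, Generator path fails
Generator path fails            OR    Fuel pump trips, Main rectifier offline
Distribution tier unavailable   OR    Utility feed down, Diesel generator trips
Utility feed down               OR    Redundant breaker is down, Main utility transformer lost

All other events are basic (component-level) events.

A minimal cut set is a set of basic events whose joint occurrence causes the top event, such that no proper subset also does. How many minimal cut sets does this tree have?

Utility feed down [OR]: union of children's cut sets → 2 cut set(s).
Distribution tier unavailable [OR]: union of children's cut sets → 3 cut set(s).
Generator path fails [OR]: union of children's cut sets → 2 cut set(s).
UPS chain fails [OR]: union of children's cut sets → 3 cut set(s).
Bus B unavailable [AND]: one cut set from each child combined → 1 × 3 = 3 cut set(s).
Bus A fails [AND]: one cut set from each child combined → 1 × 1 = 1 cut set(s).
Utility feed 2 down [AND]: one cut set from each child combined → 1 × 1 = 1 cut set(s).
Data center power outage [OR]: union of children's cut sets → 7 cut set(s).
Minimal cut sets: {Redundant breaker is down}; {Main utility transformer lost}; {Diesel generator trips}; {A static switch stuck, PDU is down}; {Fuel pump trips, PDU is down}; {Main rectifier offline, PDU is down}; {B battery string is inoperative, Main UPS module is inoperative, Standby automatic transfer switch is down}.

7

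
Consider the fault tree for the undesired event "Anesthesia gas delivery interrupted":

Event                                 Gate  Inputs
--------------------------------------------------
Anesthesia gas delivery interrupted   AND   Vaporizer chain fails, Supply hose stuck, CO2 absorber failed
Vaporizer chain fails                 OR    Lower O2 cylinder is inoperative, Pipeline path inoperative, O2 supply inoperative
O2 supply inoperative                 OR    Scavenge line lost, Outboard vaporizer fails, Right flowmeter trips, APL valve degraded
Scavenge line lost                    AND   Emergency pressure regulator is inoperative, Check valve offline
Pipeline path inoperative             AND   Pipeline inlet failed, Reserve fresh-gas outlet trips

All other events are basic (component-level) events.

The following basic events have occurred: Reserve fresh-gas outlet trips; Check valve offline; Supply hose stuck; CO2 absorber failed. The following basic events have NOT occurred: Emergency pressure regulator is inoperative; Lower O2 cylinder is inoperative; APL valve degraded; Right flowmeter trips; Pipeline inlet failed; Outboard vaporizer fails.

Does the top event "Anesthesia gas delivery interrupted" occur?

No

Pipeline path inoperative [AND]: Pipeline inlet failed=not, Reserve fresh-gas outlet trips=occurs → not all inputs occur → does not occur.
Scavenge line lost [AND]: Emergency pressure regulator is inoperative=not, Check valve offline=occurs → not all inputs occur → does not occur.
O2 supply inoperative [OR]: Scavenge line lost=not, Outboard vaporizer fails=not, Right flowmeter trips=not, APL valve degraded=not → no input occurs → does not occur.
Vaporizer chain fails [OR]: Lower O2 cylinder is inoperative=not, Pipeline path inoperative=not, O2 supply inoperative=not → no input occurs → does not occur.
Anesthesia gas delivery interrupted [AND]: Vaporizer chain fails=not, Supply hose stuck=occurs, CO2 absorber failed=occurs → not all inputs occur → does not occur.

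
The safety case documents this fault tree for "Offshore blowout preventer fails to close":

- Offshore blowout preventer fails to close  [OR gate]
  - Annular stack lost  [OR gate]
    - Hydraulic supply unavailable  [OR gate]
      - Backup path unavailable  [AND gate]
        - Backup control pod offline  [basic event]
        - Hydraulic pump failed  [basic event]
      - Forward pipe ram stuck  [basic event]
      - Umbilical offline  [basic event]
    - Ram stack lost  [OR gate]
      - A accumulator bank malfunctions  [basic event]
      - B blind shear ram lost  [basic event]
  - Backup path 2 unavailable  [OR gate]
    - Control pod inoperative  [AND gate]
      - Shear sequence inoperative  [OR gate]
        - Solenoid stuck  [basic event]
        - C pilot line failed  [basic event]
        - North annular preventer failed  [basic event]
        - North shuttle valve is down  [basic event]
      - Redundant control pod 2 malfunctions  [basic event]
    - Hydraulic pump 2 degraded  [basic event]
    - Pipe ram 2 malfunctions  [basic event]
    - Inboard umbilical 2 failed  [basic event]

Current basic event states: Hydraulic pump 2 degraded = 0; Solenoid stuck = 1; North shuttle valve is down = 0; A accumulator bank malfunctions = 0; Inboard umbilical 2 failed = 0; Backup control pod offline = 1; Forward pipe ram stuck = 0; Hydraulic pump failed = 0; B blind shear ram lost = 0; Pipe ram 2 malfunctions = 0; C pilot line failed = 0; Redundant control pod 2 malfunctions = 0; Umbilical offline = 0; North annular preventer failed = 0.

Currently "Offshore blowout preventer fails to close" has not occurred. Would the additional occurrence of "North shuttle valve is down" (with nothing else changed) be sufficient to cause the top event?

No

Counterfactual: set "North shuttle valve is down" to occurred.
Backup path unavailable [AND]: Backup control pod offline=occurs, Hydraulic pump failed=not → not all inputs occur → does not occur.
Hydraulic supply unavailable [OR]: Backup path unavailable=not, Forward pipe ram stuck=not, Umbilical offline=not → no input occurs → does not occur.
Ram stack lost [OR]: A accumulator bank malfunctions=not, B blind shear ram lost=not → no input occurs → does not occur.
Annular stack lost [OR]: Hydraulic supply unavailable=not, Ram stack lost=not → no input occurs → does not occur.
Shear sequence inoperative [OR]: Solenoid stuck=occurs, C pilot line failed=not, North annular preventer failed=not, North shuttle valve is down=occurs → at least one input occurs → occurs.
Control pod inoperative [AND]: Shear sequence inoperative=occurs, Redundant control pod 2 malfunctions=not → not all inputs occur → does not occur.
Backup path 2 unavailable [OR]: Control pod inoperative=not, Hydraulic pump 2 degraded=not, Pipe ram 2 malfunctions=not, Inboard umbilical 2 failed=not → no input occurs → does not occur.
Offshore blowout preventer fails to close [OR]: Annular stack lost=not, Backup path 2 unavailable=not → no input occurs → does not occur.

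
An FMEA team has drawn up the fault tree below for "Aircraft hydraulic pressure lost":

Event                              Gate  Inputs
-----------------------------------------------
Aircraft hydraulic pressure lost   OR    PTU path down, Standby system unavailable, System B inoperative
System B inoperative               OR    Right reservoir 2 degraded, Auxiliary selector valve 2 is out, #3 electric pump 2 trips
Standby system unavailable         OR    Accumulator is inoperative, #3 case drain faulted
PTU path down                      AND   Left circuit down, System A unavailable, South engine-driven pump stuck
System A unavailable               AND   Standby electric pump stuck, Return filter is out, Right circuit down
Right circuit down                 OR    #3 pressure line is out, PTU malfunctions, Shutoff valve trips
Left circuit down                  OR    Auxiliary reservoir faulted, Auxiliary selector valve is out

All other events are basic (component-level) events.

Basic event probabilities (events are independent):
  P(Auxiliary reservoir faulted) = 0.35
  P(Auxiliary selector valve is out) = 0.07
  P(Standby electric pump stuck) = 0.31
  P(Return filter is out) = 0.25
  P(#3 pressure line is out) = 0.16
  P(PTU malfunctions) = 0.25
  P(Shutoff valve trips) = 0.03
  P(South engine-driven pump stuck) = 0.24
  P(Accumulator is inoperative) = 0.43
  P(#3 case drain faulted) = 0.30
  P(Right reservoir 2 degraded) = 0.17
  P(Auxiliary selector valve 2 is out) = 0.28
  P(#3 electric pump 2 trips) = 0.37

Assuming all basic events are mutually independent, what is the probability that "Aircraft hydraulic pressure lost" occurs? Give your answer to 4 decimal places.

P(Left circuit down) [OR] = 1 − (1−0.35) × (1−0.07) = 0.395500
P(Right circuit down) [OR] = 1 − (1−0.16) × (1−0.25) × (1−0.03) = 0.388900
P(System A unavailable) [AND] = 0.31 × 0.25 × 0.388900 = 0.030140
P(PTU path down) [AND] = 0.395500 × 0.030140 × 0.24 = 0.002861
P(Standby system unavailable) [OR] = 1 − (1−0.43) × (1−0.30) = 0.601000
P(System B inoperative) [OR] = 1 − (1−0.17) × (1−0.28) × (1−0.37) = 0.623512
P(Aircraft hydraulic pressure lost) [OR] = 1 − (1−0.002861) × (1−0.601000) × (1−0.623512) = 0.850211
Rounded to 4 decimal places: P(Aircraft hydraulic pressure lost) ≈ 0.8502.

0.8502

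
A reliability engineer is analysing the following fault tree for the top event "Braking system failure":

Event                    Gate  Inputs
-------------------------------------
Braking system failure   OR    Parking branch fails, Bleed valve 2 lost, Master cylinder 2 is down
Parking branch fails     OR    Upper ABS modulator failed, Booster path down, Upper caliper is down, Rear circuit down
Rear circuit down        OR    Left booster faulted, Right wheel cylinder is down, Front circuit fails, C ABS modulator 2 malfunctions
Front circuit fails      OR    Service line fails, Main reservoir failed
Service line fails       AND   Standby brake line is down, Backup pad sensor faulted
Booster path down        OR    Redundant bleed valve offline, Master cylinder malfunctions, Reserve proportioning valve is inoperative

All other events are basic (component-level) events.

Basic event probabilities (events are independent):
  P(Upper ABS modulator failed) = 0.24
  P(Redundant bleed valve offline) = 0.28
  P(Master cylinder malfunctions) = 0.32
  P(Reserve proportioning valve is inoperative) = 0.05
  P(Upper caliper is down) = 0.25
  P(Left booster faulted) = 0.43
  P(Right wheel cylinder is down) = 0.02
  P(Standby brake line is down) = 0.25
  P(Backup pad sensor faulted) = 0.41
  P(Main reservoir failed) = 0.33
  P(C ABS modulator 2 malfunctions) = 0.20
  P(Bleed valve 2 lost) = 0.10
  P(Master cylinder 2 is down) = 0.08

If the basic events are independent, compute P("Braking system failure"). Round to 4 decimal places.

0.9410

P(Booster path down) [OR] = 1 − (1−0.28) × (1−0.32) × (1−0.05) = 0.534880
P(Service line fails) [AND] = 0.25 × 0.41 = 0.102500
P(Front circuit fails) [OR] = 1 − (1−0.102500) × (1−0.33) = 0.398675
P(Rear circuit down) [OR] = 1 − (1−0.43) × (1−0.02) × (1−0.398675) × (1−0.20) = 0.731280
P(Parking branch fails) [OR] = 1 − (1−0.24) × (1−0.534880) × (1−0.25) × (1−0.731280) = 0.928757
P(Braking system failure) [OR] = 1 − (1−0.928757) × (1−0.10) × (1−0.08) = 0.941011
Rounded to 4 decimal places: P(Braking system failure) ≈ 0.9410.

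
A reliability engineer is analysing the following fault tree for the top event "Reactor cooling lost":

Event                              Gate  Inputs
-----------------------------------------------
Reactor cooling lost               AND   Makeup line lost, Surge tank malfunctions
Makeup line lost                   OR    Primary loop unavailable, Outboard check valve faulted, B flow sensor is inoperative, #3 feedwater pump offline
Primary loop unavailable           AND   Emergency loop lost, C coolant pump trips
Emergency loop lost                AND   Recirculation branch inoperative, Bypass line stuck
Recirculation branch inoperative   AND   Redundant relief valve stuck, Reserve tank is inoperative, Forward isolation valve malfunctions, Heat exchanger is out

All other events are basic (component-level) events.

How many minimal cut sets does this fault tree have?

4

Recirculation branch inoperative [AND]: one cut set from each child combined → 1 × 1 × 1 × 1 = 1 cut set(s).
Emergency loop lost [AND]: one cut set from each child combined → 1 × 1 = 1 cut set(s).
Primary loop unavailable [AND]: one cut set from each child combined → 1 × 1 = 1 cut set(s).
Makeup line lost [OR]: union of children's cut sets → 4 cut set(s).
Reactor cooling lost [AND]: one cut set from each child combined → 4 × 1 = 4 cut set(s).
Minimal cut sets: {Bypass line stuck, C coolant pump trips, Forward isolation valve malfunctions, Heat exchanger is out, Redundant relief valve stuck, Reserve tank is inoperative, Surge tank malfunctions}; {Outboard check valve faulted, Surge tank malfunctions}; {B flow sensor is inoperative, Surge tank malfunctions}; {#3 feedwater pump offline, Surge tank malfunctions}.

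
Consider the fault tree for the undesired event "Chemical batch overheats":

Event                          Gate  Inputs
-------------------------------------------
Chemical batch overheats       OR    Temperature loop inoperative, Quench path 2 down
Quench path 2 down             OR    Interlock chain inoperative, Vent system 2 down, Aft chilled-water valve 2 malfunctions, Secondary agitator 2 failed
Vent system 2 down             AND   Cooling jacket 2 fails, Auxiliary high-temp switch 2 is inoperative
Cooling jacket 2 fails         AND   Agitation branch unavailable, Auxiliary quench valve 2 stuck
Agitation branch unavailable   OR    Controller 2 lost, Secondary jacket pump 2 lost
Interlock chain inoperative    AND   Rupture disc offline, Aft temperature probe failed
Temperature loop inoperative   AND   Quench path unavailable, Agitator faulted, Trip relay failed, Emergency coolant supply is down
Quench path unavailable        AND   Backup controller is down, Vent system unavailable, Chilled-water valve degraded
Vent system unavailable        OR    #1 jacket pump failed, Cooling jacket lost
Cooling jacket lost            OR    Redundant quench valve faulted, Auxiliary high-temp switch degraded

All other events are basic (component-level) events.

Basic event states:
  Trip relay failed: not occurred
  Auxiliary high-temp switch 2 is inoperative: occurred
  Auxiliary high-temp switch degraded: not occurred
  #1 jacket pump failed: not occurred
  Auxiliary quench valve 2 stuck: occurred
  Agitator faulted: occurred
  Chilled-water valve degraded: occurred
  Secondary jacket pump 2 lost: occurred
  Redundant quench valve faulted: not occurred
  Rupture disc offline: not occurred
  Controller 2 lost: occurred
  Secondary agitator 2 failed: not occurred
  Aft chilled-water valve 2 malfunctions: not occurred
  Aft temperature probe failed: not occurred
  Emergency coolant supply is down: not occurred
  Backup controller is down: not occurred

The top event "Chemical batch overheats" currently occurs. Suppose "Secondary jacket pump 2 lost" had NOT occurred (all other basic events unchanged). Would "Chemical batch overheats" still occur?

Yes

Counterfactual: set "Secondary jacket pump 2 lost" to not occurred.
Cooling jacket lost [OR]: Redundant quench valve faulted=not, Auxiliary high-temp switch degraded=not → no input occurs → does not occur.
Vent system unavailable [OR]: #1 jacket pump failed=not, Cooling jacket lost=not → no input occurs → does not occur.
Quench path unavailable [AND]: Backup controller is down=not, Vent system unavailable=not, Chilled-water valve degraded=occurs → not all inputs occur → does not occur.
Temperature loop inoperative [AND]: Quench path unavailable=not, Agitator faulted=occurs, Trip relay failed=not, Emergency coolant supply is down=not → not all inputs occur → does not occur.
Interlock chain inoperative [AND]: Rupture disc offline=not, Aft temperature probe failed=not → not all inputs occur → does not occur.
Agitation branch unavailable [OR]: Controller 2 lost=occurs, Secondary jacket pump 2 lost=not → at least one input occurs → occurs.
Cooling jacket 2 fails [AND]: Agitation branch unavailable=occurs, Auxiliary quench valve 2 stuck=occurs → all inputs occur → occurs.
Vent system 2 down [AND]: Cooling jacket 2 fails=occurs, Auxiliary high-temp switch 2 is inoperative=occurs → all inputs occur → occurs.
Quench path 2 down [OR]: Interlock chain inoperative=not, Vent system 2 down=occurs, Aft chilled-water valve 2 malfunctions=not, Secondary agitator 2 failed=not → at least one input occurs → occurs.
Chemical batch overheats [OR]: Temperature loop inoperative=not, Quench path 2 down=occurs → at least one input occurs → occurs.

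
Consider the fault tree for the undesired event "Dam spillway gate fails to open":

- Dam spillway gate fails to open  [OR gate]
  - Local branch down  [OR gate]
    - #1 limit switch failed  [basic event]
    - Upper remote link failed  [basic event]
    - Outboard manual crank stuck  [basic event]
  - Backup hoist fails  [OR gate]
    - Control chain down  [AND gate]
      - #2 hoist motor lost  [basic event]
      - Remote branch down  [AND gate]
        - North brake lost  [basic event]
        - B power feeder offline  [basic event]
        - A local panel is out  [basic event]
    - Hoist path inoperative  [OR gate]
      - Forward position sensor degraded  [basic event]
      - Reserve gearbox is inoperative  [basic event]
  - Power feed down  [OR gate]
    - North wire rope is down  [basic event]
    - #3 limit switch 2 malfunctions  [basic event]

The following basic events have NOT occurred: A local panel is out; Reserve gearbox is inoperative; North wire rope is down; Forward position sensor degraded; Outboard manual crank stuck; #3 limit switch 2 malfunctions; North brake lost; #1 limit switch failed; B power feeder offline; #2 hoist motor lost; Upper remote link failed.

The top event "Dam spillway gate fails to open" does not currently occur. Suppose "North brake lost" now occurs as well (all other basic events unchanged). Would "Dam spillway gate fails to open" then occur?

Counterfactual: set "North brake lost" to occurred.
Local branch down [OR]: #1 limit switch failed=not, Upper remote link failed=not, Outboard manual crank stuck=not → no input occurs → does not occur.
Remote branch down [AND]: North brake lost=occurs, B power feeder offline=not, A local panel is out=not → not all inputs occur → does not occur.
Control chain down [AND]: #2 hoist motor lost=not, Remote branch down=not → not all inputs occur → does not occur.
Hoist path inoperative [OR]: Forward position sensor degraded=not, Reserve gearbox is inoperative=not → no input occurs → does not occur.
Backup hoist fails [OR]: Control chain down=not, Hoist path inoperative=not → no input occurs → does not occur.
Power feed down [OR]: North wire rope is down=not, #3 limit switch 2 malfunctions=not → no input occurs → does not occur.
Dam spillway gate fails to open [OR]: Local branch down=not, Backup hoist fails=not, Power feed down=not → no input occurs → does not occur.

No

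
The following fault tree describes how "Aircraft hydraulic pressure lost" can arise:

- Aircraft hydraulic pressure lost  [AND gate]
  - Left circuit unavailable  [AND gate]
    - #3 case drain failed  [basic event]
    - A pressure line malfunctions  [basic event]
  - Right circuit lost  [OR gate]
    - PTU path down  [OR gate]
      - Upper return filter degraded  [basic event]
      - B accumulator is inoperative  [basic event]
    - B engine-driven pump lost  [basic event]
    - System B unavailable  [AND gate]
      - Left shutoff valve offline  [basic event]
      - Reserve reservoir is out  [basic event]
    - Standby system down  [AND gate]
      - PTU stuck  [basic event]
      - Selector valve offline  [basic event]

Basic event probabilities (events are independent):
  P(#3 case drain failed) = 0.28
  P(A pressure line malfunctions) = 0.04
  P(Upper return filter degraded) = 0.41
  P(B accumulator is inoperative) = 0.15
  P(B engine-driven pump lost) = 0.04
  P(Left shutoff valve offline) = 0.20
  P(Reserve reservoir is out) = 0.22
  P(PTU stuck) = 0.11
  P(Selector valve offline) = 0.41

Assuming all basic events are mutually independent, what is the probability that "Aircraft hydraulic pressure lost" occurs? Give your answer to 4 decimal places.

0.0063

P(Left circuit unavailable) [AND] = 0.28 × 0.04 = 0.011200
P(PTU path down) [OR] = 1 − (1−0.41) × (1−0.15) = 0.498500
P(System B unavailable) [AND] = 0.20 × 0.22 = 0.044000
P(Standby system down) [AND] = 0.11 × 0.41 = 0.045100
P(Right circuit lost) [OR] = 1 − (1−0.498500) × (1−0.04) × (1−0.044000) × (1−0.045100) = 0.560501
P(Aircraft hydraulic pressure lost) [AND] = 0.011200 × 0.560501 = 0.006278
Rounded to 4 decimal places: P(Aircraft hydraulic pressure lost) ≈ 0.0063.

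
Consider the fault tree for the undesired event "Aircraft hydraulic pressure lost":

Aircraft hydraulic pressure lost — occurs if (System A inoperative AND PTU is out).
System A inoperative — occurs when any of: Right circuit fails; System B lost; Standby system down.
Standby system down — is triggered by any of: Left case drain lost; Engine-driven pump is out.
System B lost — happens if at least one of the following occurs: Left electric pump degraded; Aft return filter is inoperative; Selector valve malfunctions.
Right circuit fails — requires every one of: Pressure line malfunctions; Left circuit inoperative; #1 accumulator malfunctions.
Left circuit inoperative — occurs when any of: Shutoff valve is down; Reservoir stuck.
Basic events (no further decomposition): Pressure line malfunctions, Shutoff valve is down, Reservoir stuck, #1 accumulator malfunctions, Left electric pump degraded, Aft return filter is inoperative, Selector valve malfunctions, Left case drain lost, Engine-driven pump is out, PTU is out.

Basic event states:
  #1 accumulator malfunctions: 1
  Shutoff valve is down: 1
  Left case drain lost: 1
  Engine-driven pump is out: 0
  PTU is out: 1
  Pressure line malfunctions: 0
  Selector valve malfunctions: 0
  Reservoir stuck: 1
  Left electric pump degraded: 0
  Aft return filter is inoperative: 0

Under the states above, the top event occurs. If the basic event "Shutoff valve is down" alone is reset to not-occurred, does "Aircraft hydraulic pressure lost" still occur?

Counterfactual: set "Shutoff valve is down" to not occurred.
Left circuit inoperative [OR]: Shutoff valve is down=not, Reservoir stuck=occurs → at least one input occurs → occurs.
Right circuit fails [AND]: Pressure line malfunctions=not, Left circuit inoperative=occurs, #1 accumulator malfunctions=occurs → not all inputs occur → does not occur.
System B lost [OR]: Left electric pump degraded=not, Aft return filter is inoperative=not, Selector valve malfunctions=not → no input occurs → does not occur.
Standby system down [OR]: Left case drain lost=occurs, Engine-driven pump is out=not → at least one input occurs → occurs.
System A inoperative [OR]: Right circuit fails=not, System B lost=not, Standby system down=occurs → at least one input occurs → occurs.
Aircraft hydraulic pressure lost [AND]: System A inoperative=occurs, PTU is out=occurs → all inputs occur → occurs.

Yes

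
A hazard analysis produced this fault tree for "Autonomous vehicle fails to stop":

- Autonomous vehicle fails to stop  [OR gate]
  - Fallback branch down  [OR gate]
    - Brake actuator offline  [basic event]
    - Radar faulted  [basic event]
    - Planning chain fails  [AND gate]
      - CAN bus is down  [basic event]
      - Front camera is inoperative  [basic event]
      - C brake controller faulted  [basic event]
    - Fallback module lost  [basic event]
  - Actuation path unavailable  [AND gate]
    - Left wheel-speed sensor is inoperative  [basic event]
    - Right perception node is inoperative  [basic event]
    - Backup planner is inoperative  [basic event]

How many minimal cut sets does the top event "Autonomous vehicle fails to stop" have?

5

Planning chain fails [AND]: one cut set from each child combined → 1 × 1 × 1 = 1 cut set(s).
Fallback branch down [OR]: union of children's cut sets → 4 cut set(s).
Actuation path unavailable [AND]: one cut set from each child combined → 1 × 1 × 1 = 1 cut set(s).
Autonomous vehicle fails to stop [OR]: union of children's cut sets → 5 cut set(s).
Minimal cut sets: {Brake actuator offline}; {Radar faulted}; {C brake controller faulted, CAN bus is down, Front camera is inoperative}; {Fallback module lost}; {Backup planner is inoperative, Left wheel-speed sensor is inoperative, Right perception node is inoperative}.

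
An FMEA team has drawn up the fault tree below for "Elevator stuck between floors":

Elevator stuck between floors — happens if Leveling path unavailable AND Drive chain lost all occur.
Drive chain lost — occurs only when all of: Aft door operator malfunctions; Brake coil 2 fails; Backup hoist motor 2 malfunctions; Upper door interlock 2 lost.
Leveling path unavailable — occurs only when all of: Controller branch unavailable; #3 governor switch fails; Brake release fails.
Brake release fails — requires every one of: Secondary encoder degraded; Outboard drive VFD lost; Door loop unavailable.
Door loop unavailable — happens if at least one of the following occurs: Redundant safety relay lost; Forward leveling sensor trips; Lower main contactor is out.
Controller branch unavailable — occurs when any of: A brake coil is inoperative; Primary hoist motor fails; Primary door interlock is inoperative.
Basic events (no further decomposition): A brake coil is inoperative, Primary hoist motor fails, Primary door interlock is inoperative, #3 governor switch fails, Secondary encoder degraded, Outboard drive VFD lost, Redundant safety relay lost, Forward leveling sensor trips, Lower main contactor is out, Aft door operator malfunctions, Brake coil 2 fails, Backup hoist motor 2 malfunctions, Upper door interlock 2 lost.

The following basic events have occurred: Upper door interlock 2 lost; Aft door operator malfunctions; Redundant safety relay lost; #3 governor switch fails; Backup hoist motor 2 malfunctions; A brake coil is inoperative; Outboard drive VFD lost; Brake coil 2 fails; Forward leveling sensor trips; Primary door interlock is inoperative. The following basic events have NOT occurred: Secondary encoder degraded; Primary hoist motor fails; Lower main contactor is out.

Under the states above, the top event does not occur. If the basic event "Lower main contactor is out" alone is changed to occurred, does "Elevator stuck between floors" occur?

No

Counterfactual: set "Lower main contactor is out" to occurred.
Controller branch unavailable [OR]: A brake coil is inoperative=occurs, Primary hoist motor fails=not, Primary door interlock is inoperative=occurs → at least one input occurs → occurs.
Door loop unavailable [OR]: Redundant safety relay lost=occurs, Forward leveling sensor trips=occurs, Lower main contactor is out=occurs → at least one input occurs → occurs.
Brake release fails [AND]: Secondary encoder degraded=not, Outboard drive VFD lost=occurs, Door loop unavailable=occurs → not all inputs occur → does not occur.
Leveling path unavailable [AND]: Controller branch unavailable=occurs, #3 governor switch fails=occurs, Brake release fails=not → not all inputs occur → does not occur.
Drive chain lost [AND]: Aft door operator malfunctions=occurs, Brake coil 2 fails=occurs, Backup hoist motor 2 malfunctions=occurs, Upper door interlock 2 lost=occurs → all inputs occur → occurs.
Elevator stuck between floors [AND]: Leveling path unavailable=not, Drive chain lost=occurs → not all inputs occur → does not occur.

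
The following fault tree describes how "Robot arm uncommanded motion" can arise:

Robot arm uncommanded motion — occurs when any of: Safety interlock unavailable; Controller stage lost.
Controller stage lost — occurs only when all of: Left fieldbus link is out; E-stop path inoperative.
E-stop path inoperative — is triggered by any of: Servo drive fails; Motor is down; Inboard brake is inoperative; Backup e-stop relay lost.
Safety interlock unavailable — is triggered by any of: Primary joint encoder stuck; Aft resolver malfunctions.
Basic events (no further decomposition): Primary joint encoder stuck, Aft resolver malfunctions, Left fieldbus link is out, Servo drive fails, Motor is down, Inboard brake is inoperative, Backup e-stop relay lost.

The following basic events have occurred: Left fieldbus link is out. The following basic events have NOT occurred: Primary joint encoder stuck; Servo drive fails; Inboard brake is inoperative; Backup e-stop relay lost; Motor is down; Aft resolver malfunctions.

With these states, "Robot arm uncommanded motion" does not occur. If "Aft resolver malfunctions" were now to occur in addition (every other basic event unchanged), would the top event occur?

Counterfactual: set "Aft resolver malfunctions" to occurred.
Safety interlock unavailable [OR]: Primary joint encoder stuck=not, Aft resolver malfunctions=occurs → at least one input occurs → occurs.
E-stop path inoperative [OR]: Servo drive fails=not, Motor is down=not, Inboard brake is inoperative=not, Backup e-stop relay lost=not → no input occurs → does not occur.
Controller stage lost [AND]: Left fieldbus link is out=occurs, E-stop path inoperative=not → not all inputs occur → does not occur.
Robot arm uncommanded motion [OR]: Safety interlock unavailable=occurs, Controller stage lost=not → at least one input occurs → occurs.

Yes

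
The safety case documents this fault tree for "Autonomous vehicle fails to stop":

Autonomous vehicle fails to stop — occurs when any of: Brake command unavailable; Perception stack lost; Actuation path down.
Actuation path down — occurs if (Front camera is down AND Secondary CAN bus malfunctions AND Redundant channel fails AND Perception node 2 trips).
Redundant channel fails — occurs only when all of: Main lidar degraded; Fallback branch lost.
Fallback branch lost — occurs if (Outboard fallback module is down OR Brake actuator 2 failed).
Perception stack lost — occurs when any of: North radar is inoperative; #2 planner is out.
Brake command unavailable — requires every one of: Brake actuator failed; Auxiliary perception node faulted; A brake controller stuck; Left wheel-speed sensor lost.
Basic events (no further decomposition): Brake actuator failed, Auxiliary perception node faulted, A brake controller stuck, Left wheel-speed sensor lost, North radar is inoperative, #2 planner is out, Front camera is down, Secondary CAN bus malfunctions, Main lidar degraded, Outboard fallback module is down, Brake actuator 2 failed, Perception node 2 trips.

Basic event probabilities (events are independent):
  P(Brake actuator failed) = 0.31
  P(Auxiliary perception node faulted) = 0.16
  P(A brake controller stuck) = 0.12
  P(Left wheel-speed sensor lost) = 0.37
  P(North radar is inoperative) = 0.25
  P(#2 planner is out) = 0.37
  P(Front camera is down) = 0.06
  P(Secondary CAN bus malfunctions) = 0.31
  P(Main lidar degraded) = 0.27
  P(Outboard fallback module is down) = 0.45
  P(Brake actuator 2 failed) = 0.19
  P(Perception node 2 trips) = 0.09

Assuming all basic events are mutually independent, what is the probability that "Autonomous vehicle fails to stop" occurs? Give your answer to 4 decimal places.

0.5287

P(Brake command unavailable) [AND] = 0.31 × 0.16 × 0.12 × 0.37 = 0.002202
P(Perception stack lost) [OR] = 1 − (1−0.25) × (1−0.37) = 0.527500
P(Fallback branch lost) [OR] = 1 − (1−0.45) × (1−0.19) = 0.554500
P(Redundant channel fails) [AND] = 0.27 × 0.554500 = 0.149715
P(Actuation path down) [AND] = 0.06 × 0.31 × 0.149715 × 0.09 = 0.000251
P(Autonomous vehicle fails to stop) [OR] = 1 − (1−0.002202) × (1−0.527500) × (1−0.000251) = 0.528659
Rounded to 4 decimal places: P(Autonomous vehicle fails to stop) ≈ 0.5287.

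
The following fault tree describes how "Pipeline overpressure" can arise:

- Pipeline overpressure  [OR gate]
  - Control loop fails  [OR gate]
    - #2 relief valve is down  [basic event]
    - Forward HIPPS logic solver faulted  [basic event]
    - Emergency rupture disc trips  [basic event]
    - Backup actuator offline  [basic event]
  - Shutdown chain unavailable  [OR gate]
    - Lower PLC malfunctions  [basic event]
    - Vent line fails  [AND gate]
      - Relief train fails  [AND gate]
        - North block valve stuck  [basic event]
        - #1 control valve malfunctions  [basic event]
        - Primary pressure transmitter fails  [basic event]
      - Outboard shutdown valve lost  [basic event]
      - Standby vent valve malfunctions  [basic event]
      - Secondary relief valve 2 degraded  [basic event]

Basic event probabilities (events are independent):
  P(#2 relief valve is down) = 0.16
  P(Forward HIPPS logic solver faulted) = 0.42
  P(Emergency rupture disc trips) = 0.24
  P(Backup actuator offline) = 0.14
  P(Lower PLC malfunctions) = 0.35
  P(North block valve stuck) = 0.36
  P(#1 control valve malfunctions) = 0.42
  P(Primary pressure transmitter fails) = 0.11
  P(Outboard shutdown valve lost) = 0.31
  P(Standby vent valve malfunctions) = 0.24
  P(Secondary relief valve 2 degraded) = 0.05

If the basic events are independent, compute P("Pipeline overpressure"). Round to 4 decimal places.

P(Control loop fails) [OR] = 1 − (1−0.16) × (1−0.42) × (1−0.24) × (1−0.14) = 0.681566
P(Relief train fails) [AND] = 0.36 × 0.42 × 0.11 = 0.016632
P(Vent line fails) [AND] = 0.016632 × 0.31 × 0.24 × 0.05 = 0.000062
P(Shutdown chain unavailable) [OR] = 1 − (1−0.35) × (1−0.000062) = 0.350040
P(Pipeline overpressure) [OR] = 1 − (1−0.681566) × (1−0.350040) = 0.793031
Rounded to 4 decimal places: P(Pipeline overpressure) ≈ 0.7930.

0.7930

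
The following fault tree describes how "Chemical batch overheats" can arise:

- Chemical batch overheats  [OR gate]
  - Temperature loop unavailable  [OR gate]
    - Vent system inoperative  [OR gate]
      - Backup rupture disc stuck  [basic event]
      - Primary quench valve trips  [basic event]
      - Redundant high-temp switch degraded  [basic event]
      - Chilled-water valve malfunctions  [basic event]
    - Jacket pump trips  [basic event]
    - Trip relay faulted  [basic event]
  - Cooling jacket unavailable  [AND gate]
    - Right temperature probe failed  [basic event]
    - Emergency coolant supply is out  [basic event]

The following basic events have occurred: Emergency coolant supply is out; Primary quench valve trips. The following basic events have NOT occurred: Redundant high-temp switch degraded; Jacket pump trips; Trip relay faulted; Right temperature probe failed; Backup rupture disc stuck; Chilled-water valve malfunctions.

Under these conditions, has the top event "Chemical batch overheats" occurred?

Yes

Vent system inoperative [OR]: Backup rupture disc stuck=not, Primary quench valve trips=occurs, Redundant high-temp switch degraded=not, Chilled-water valve malfunctions=not → at least one input occurs → occurs.
Temperature loop unavailable [OR]: Vent system inoperative=occurs, Jacket pump trips=not, Trip relay faulted=not → at least one input occurs → occurs.
Cooling jacket unavailable [AND]: Right temperature probe failed=not, Emergency coolant supply is out=occurs → not all inputs occur → does not occur.
Chemical batch overheats [OR]: Temperature loop unavailable=occurs, Cooling jacket unavailable=not → at least one input occurs → occurs.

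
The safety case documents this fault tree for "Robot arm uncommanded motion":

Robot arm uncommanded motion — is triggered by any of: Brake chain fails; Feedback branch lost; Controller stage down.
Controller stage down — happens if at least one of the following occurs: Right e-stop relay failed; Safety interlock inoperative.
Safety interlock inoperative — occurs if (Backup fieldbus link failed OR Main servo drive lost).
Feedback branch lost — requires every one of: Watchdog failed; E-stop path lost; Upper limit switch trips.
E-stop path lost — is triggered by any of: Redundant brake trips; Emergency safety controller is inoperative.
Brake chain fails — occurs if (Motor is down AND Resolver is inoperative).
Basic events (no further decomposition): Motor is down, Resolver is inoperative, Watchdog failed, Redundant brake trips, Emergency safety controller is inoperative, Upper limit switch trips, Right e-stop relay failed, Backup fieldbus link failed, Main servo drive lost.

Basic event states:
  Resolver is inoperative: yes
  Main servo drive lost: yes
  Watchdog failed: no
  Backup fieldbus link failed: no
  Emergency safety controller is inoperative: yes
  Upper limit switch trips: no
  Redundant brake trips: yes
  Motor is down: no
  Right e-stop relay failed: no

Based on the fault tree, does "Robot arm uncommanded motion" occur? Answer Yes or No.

Yes

Brake chain fails [AND]: Motor is down=not, Resolver is inoperative=occurs → not all inputs occur → does not occur.
E-stop path lost [OR]: Redundant brake trips=occurs, Emergency safety controller is inoperative=occurs → at least one input occurs → occurs.
Feedback branch lost [AND]: Watchdog failed=not, E-stop path lost=occurs, Upper limit switch trips=not → not all inputs occur → does not occur.
Safety interlock inoperative [OR]: Backup fieldbus link failed=not, Main servo drive lost=occurs → at least one input occurs → occurs.
Controller stage down [OR]: Right e-stop relay failed=not, Safety interlock inoperative=occurs → at least one input occurs → occurs.
Robot arm uncommanded motion [OR]: Brake chain fails=not, Feedback branch lost=not, Controller stage down=occurs → at least one input occurs → occurs.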